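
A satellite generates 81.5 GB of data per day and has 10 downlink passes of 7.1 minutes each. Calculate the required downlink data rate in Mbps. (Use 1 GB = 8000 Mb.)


total contact time = 10 * 7.1 * 60 = 4260.0000 s
data = 81.5 GB = 652000.0000 Mb
rate = 652000.0000 / 4260.0000 = 153.0516 Mbps

153.0516 Mbps


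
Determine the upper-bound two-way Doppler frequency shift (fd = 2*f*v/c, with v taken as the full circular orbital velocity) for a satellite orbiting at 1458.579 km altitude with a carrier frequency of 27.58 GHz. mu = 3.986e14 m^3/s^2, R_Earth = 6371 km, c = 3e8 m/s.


r = 7.829579e+06 m
v = sqrt(mu/r) = 7135.0898 m/s (worst-case radial velocity)
f = 27.58 GHz = 2.758e+10 Hz
fd = 2*f*v/c = 2*2.758e+10*7135.0898/3.0e+08
fd = 1.3119052e+06 Hz

1.3119e+06 Hz


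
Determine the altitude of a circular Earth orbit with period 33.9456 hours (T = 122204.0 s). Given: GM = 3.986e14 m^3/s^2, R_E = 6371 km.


T = 122204.0 s
r = (mu*T^2/(4*pi^2))^(1/3) = (3.986e14 * 122204.0^2 / (4*pi^2))^(1/3)
r = 5.3225057e+07 m = 53225.0568 km
alt = r - R_E = 53225.0568 - 6371 = 46854.0568 km

46854.0568 km


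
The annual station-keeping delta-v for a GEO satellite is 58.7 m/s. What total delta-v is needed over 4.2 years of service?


dV = rate * years = 58.7 * 4.2
dV = 246.5400 m/s

246.5400 m/s


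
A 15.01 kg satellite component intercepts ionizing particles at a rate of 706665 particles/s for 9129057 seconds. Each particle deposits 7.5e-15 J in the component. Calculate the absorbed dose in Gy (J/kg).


Total energy deposited = rate * time * E_per
  = 706665 * 9129057 * 7.5e-15 = 0.04838389 J
Dose = E_total / mass = 0.04838389 / 15.01
Dose = 0.003223444 Gy

0.0032 Gy


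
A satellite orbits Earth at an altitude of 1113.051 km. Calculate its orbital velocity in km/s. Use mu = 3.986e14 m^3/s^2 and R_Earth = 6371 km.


r = R_E + alt = 6371.0 + 1113.051 = 7484.0510 km = 7.484051e+06 m
v = sqrt(mu/r) = sqrt(3.986e14 / 7.484051e+06) = 7297.9398 m/s = 7.2979 km/s

7.2979 km/s


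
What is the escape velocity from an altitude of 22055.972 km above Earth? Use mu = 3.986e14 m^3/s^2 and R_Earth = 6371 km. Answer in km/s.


r = 6371.0 + 22055.972 = 28426.9720 km = 2.8426972e+07 m
v_esc = sqrt(2*mu/r) = sqrt(2*3.986e14 / 2.8426972e+07)
v_esc = 5295.6387 m/s = 5.2956 km/s

5.2956 km/s


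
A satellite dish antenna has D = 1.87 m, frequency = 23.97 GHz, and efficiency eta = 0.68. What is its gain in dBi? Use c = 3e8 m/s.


lambda = c/f = 3e8 / 2.397e+10 = 0.01251564 m
G = eta*(pi*D/lambda)^2 = 0.68*(pi*1.87/0.01251564)^2
G = 149825.3945 (linear)
G = 10*log10(149825.3945) = 51.7559 dBi

51.7559 dBi


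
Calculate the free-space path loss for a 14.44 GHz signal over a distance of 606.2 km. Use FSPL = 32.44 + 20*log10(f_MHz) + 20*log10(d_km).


f = 14.44 GHz = 14440.0000 MHz
d = 606.2 km
FSPL = 32.44 + 20*log10(14440.0000) + 20*log10(606.2)
FSPL = 32.44 + 83.1913 + 55.6523
FSPL = 171.2837 dB

171.2837 dB


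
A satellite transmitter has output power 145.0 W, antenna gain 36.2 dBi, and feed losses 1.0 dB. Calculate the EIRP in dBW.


Pt = 145.0 W = 21.6137 dBW
EIRP = Pt_dBW + Gt - losses = 21.6137 + 36.2 - 1.0 = 56.8137 dBW

56.8137 dBW


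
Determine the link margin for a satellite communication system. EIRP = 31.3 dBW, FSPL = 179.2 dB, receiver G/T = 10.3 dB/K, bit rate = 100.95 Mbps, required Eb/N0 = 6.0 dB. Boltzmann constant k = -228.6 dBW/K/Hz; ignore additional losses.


C/N0 = EIRP - FSPL + G/T - k = 31.3 - 179.2 + 10.3 - (-228.6)
C/N0 = 91.0000 dB-Hz
R_b = 100.95 Mbps = 1.0095e+08 bps -> 10*log10(R_b) = 80.0411 dB-Hz
Eb/N0 = C/N0 - 10*log10(R_b) = 91.0000 - 80.0411 = 10.9589 dB
Margin = Eb/N0 - Eb/N0_req = 10.9589 - 6.0 = 4.9589 dB (link closes)

4.9589 dB


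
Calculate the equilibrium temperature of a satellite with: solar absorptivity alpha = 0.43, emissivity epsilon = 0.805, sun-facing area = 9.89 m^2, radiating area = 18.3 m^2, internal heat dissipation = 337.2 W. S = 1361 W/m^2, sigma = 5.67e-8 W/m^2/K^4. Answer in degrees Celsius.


Numerator = alpha*S*A_sun + Q_int = 0.43*1361*9.89 + 337.2 = 6125.1247 W
Denominator = eps*sigma*A_rad = 0.805*5.67e-8*18.3 = 8.3527605e-07 W/K^4
T^4 = 7.3330544e+09 K^4
T = 292.6316 K = 19.4816 C

19.4816 degrees Celsius


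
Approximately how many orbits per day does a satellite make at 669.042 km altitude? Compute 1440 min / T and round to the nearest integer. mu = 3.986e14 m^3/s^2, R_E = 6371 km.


r = 7.040042e+06 m
T = 2*pi*sqrt(r^3/mu) = 5878.6025 s = 97.9767 min
revs/day = 1440 / 97.9767 = 14.6974
Rounded: 15 revolutions per day

15 revolutions per day


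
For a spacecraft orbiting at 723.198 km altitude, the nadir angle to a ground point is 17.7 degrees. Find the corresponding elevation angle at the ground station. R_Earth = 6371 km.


r = R_E + alt = 7094.1980 km
Law of sines in the satellite / Earth-center / ground-point triangle:
  sin(nadir)/R_E = sin(90 + el)/r  =>  cos(el) = (r/R_E)*sin(nadir)
cos(el) = (7094.1980 / 6371.0000) * sin(17.7 deg) = 0.3385451
el = arccos(0.3385451) = 70.2117 deg
(Earth-central angle = 90 - nadir - el = 2.0883 deg)

70.2117 degrees


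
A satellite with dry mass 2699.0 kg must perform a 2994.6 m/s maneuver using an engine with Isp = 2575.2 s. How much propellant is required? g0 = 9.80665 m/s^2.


ve = Isp * g0 = 2575.2 * 9.80665 = 25254.085080 m/s
mass ratio = exp(dv/ve) = exp(2994.6/25254.085080) = 1.12589563
m_prop = m_dry * (mr - 1) = 2699.0 * (1.12589563 - 1)
m_prop = 339.7923 kg

339.7923 kg


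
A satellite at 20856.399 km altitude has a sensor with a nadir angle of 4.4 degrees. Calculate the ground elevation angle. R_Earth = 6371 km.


r = R_E + alt = 27227.3990 km
Law of sines in the satellite / Earth-center / ground-point triangle:
  sin(nadir)/R_E = sin(90 + el)/r  =>  cos(el) = (r/R_E)*sin(nadir)
cos(el) = (27227.3990 / 6371.0000) * sin(4.4 deg) = 0.32787
el = arccos(0.32787) = 70.8605 deg
(Earth-central angle = 90 - nadir - el = 14.7395 deg)

70.8605 degrees


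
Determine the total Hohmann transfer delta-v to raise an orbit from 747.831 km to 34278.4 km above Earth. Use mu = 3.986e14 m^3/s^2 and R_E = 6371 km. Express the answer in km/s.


r1 = 7118.8310 km = 7.118831e+06 m
r2 = 40649.4000 km = 4.06494e+07 m
dv1 = sqrt(mu/r1)*(sqrt(2*r2/(r1+r2)) - 1) = 2279.1519 m/s
dv2 = sqrt(mu/r2)*(1 - sqrt(2*r1/(r1+r2))) = 1421.8343 m/s
total dv = |dv1| + |dv2| = 2279.1519 + 1421.8343 = 3700.9863 m/s = 3.7010 km/s

3.7010 km/s


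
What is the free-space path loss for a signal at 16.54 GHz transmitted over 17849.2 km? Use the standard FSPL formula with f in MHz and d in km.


f = 16.54 GHz = 16540.0000 MHz
d = 17849.2 km
FSPL = 32.44 + 20*log10(16540.0000) + 20*log10(17849.2)
FSPL = 32.44 + 84.3707 + 85.0324
FSPL = 201.8431 dB

201.8431 dB


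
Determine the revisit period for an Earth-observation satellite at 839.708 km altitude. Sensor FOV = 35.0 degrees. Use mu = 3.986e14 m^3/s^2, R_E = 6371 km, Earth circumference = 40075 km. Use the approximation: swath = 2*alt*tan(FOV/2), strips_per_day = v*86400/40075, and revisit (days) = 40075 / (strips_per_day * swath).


swath = 2*839.708*tan(0.3054326) = 529.5178 km
v = sqrt(mu/r) = 7434.9781 m/s = 7.4350 km/s
strips/day = v*86400/40075 = 7.4350*86400/40075 = 16.0295
coverage/day = strips * swath = 16.0295 * 529.5178 = 8487.9047 km
revisit = 40075 / 8487.9047 = 4.7214 days

4.7214 days


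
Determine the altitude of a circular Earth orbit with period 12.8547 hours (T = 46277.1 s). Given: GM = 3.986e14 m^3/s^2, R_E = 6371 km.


T = 46277.1 s
r = (mu*T^2/(4*pi^2))^(1/3) = (3.986e14 * 46277.1^2 / (4*pi^2))^(1/3)
r = 2.7859284e+07 m = 27859.2835 km
alt = r - R_E = 27859.2835 - 6371 = 21488.2835 km

21488.2835 km


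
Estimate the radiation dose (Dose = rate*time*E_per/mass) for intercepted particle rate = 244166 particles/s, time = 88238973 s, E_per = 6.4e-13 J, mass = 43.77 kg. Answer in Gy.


Total energy deposited = rate * time * E_per
  = 244166 * 88238973 * 6.4e-13 = 13.7888 J
Dose = E_total / mass = 13.7888 / 43.77
Dose = 0.3150279 Gy

0.3150 Gy


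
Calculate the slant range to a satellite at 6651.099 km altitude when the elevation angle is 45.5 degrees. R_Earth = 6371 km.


h = 6651.099 km, el = 45.5 deg
d = -R_E*sin(el) + sqrt((R_E*sin(el))^2 + 2*R_E*h + h^2)
d = -6371.0000*sin(0.7941248) + sqrt((6371.0000*0.7132504)^2 + 2*6371.0000*6651.099 + 6651.099^2)
d = 7688.3969 km

7688.3969 km


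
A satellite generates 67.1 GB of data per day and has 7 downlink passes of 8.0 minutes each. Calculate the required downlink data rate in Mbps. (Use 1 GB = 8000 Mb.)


total contact time = 7 * 8.0 * 60 = 3360.0000 s
data = 67.1 GB = 536800.0000 Mb
rate = 536800.0000 / 3360.0000 = 159.7619 Mbps

159.7619 Mbps


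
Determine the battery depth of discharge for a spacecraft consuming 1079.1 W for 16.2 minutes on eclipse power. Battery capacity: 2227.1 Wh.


E_used = P * t / 60 = 1079.1 * 16.2 / 60 = 291.3570 Wh
DOD = E_used / E_total * 100 = 291.3570 / 2227.1 * 100
DOD = 13.0823 %

13.0823 %


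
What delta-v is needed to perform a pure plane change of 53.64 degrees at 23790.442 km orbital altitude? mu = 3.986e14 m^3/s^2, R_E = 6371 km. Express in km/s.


r = 30161.4420 km = 3.0161442e+07 m
V = sqrt(mu/r) = 3635.3196 m/s
di = 53.64 deg = 0.9361946 rad
dV = 2*V*sin(di/2) = 2*3635.3196*sin(0.4680973)
dV = 3280.4330 m/s = 3.2804 km/s

3.2804 km/s


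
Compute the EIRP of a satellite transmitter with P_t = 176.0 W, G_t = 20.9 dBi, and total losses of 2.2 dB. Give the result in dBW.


Pt = 176.0 W = 22.4551 dBW
EIRP = Pt_dBW + Gt - losses = 22.4551 + 20.9 - 2.2 = 41.1551 dBW

41.1551 dBW


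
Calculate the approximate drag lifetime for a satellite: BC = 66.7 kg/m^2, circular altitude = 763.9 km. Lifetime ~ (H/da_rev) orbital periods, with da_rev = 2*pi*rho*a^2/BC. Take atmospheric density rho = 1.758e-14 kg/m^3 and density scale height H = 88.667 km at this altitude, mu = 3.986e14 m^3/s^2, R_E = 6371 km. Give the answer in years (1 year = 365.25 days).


a = R_E + alt = 7134.9000 km = 7.1349e+06 m
da_rev = 2*pi*rho*a^2/BC = 2*pi*1.758e-14*(7.1349e+06)^2/66.7 = 0.0843040981 m per revolution
N = H/da_rev = 88667.0000 m / 0.0843040981 m = 1.051752e+06 revolutions
P = 2*pi*sqrt(a^3/mu) = 5997.8149 s
lifetime = N*P = 1.051752e+06 * 5997.8149 = 6.3082135e+09 s = 73011.7306 days
years = 73011.7306 / 365.25 = 199.8952 years

199.8952 years


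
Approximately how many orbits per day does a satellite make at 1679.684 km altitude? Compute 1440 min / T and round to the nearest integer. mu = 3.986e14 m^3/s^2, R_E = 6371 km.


r = 8.050684e+06 m
T = 2*pi*sqrt(r^3/mu) = 7188.8661 s = 119.8144 min
revs/day = 1440 / 119.8144 = 12.0186
Rounded: 12 revolutions per day

12 revolutions per day


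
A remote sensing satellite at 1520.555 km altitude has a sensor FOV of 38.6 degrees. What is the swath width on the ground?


FOV = 38.6 deg = 0.6736971 rad
swath = 2 * alt * tan(FOV/2) = 2 * 1520.555 * tan(0.3368485)
swath = 2 * 1520.555 * 0.350195
swath = 1064.9816 km

1064.9816 km


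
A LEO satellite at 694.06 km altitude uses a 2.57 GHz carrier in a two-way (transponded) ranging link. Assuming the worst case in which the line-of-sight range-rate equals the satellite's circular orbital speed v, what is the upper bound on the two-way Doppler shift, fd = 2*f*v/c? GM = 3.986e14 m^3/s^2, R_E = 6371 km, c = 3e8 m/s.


r = 7.06506e+06 m
v = sqrt(mu/r) = 7511.2241 m/s (worst-case radial velocity)
f = 2.57 GHz = 2.57e+09 Hz
fd = 2*f*v/c = 2*2.57e+09*7511.2241/3.0e+08
fd = 128692.3064 Hz

128692.3064 Hz


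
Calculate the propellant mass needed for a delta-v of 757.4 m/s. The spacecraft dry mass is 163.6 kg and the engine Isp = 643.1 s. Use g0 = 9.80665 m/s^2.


ve = Isp * g0 = 643.1 * 9.80665 = 6306.656615 m/s
mass ratio = exp(dv/ve) = exp(757.4/6306.656615) = 1.12760434
m_prop = m_dry * (mr - 1) = 163.6 * (1.12760434 - 1)
m_prop = 20.8761 kg

20.8761 kg


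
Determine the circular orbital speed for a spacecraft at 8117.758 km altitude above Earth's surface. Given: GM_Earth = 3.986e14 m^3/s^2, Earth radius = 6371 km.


r = R_E + alt = 6371.0 + 8117.758 = 14488.7580 km = 1.4488758e+07 m
v = sqrt(mu/r) = sqrt(3.986e14 / 1.4488758e+07) = 5245.0915 m/s = 5.2451 km/s

5.2451 km/s


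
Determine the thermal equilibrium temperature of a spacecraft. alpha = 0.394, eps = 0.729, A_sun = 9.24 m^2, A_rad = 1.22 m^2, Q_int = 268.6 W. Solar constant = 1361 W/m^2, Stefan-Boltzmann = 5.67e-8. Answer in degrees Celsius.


Numerator = alpha*S*A_sun + Q_int = 0.394*1361*9.24 + 268.6 = 5223.4022 W
Denominator = eps*sigma*A_rad = 0.729*5.67e-8*1.22 = 5.0427846e-08 W/K^4
T^4 = 1.035817e+11 K^4
T = 567.3104 K = 294.1604 C

294.1604 degrees Celsius


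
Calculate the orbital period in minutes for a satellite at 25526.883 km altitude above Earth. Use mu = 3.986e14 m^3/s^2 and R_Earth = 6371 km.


r = 31897.8830 km = 3.1897883e+07 m
T = 2*pi*sqrt(r^3/mu) = 2*pi*sqrt(3.2455297e+22 / 3.986e14)
T = 56696.2079 s = 944.9368 min

944.9368 minutes


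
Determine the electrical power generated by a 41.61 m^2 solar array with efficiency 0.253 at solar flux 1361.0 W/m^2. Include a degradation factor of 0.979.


P = area * eta * S * degradation
P = 41.61 * 0.253 * 1361.0 * 0.979
P = 14026.8145 W

14026.8145 W


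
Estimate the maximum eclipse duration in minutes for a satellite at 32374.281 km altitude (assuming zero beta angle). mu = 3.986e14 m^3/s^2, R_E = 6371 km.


r = 38745.2810 km
T = 1264.9932 min
Eclipse fraction = arcsin(R_E/r)/pi = arcsin(6371.0000/38745.2810)/pi
= arcsin(0.1644329)/pi = 0.05257941
Eclipse duration = 0.05257941 * 1264.9932 = 66.5126 min

66.5126 minutes


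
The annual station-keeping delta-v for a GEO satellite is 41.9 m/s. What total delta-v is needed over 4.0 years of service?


dV = rate * years = 41.9 * 4.0
dV = 167.6000 m/s

167.6000 m/s


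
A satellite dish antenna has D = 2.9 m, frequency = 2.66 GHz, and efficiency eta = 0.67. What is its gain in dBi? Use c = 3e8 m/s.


lambda = c/f = 3e8 / 2.66e+09 = 0.112782 m
G = eta*(pi*D/lambda)^2 = 0.67*(pi*2.9/0.112782)^2
G = 4372.1123 (linear)
G = 10*log10(4372.1123) = 36.4069 dBi

36.4069 dBi


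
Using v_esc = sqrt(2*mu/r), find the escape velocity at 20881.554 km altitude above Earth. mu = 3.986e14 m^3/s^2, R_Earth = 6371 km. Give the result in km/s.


r = 6371.0 + 20881.554 = 27252.5540 km = 2.7252554e+07 m
v_esc = sqrt(2*mu/r) = sqrt(2*3.986e14 / 2.7252554e+07)
v_esc = 5408.5399 m/s = 5.4085 km/s

5.4085 km/s


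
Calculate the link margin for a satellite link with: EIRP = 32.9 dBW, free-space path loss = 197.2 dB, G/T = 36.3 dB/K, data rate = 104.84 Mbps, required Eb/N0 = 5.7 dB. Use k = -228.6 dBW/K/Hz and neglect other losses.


C/N0 = EIRP - FSPL + G/T - k = 32.9 - 197.2 + 36.3 - (-228.6)
C/N0 = 100.6000 dB-Hz
R_b = 104.84 Mbps = 1.0484e+08 bps -> 10*log10(R_b) = 80.2053 dB-Hz
Eb/N0 = C/N0 - 10*log10(R_b) = 100.6000 - 80.2053 = 20.3947 dB
Margin = Eb/N0 - Eb/N0_req = 20.3947 - 5.7 = 14.6947 dB (link closes)

14.6947 dB


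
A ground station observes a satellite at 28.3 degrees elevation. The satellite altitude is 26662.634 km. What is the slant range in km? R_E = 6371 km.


h = 26662.634 km, el = 28.3 deg
d = -R_E*sin(el) + sqrt((R_E*sin(el))^2 + 2*R_E*h + h^2)
d = -6371.0000*sin(0.4939282) + sqrt((6371.0000*0.4740882)^2 + 2*6371.0000*26662.634 + 26662.634^2)
d = 29533.4509 km

29533.4509 km


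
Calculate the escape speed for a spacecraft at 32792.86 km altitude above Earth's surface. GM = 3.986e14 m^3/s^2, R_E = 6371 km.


r = 6371.0 + 32792.86 = 39163.8600 km = 3.916386e+07 m
v_esc = sqrt(2*mu/r) = sqrt(2*3.986e14 / 3.916386e+07)
v_esc = 4511.7071 m/s = 4.5117 km/s

4.5117 km/s


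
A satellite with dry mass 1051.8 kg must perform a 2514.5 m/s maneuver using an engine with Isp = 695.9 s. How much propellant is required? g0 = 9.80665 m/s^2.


ve = Isp * g0 = 695.9 * 9.80665 = 6824.447735 m/s
mass ratio = exp(dv/ve) = exp(2514.5/6824.447735) = 1.44549919
m_prop = m_dry * (mr - 1) = 1051.8 * (1.44549919 - 1)
m_prop = 468.5760 kg

468.5760 kg


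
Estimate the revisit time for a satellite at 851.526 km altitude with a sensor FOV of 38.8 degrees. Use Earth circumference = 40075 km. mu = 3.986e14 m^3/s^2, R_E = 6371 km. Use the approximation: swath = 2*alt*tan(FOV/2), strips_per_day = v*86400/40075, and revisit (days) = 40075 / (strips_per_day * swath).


swath = 2*851.526*tan(0.3385939) = 599.7393 km
v = sqrt(mu/r) = 7428.8928 m/s = 7.4289 km/s
strips/day = v*86400/40075 = 7.4289*86400/40075 = 16.0164
coverage/day = strips * swath = 16.0164 * 599.7393 = 9605.6509 km
revisit = 40075 / 9605.6509 = 4.1720 days

4.1720 days


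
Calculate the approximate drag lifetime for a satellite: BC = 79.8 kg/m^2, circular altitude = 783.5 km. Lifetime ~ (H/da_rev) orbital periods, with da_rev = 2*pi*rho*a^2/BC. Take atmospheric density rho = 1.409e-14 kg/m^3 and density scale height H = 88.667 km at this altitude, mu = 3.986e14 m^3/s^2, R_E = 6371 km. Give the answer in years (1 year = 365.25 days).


a = R_E + alt = 7154.5000 km = 7.1545e+06 m
da_rev = 2*pi*rho*a^2/BC = 2*pi*1.409e-14*(7.1545e+06)^2/79.8 = 0.0567866888 m per revolution
N = H/da_rev = 88667.0000 m / 0.0567866888 m = 1.5614047e+06 revolutions
P = 2*pi*sqrt(a^3/mu) = 6022.5464 s
lifetime = N*P = 1.5614047e+06 * 6022.5464 = 9.4036319e+09 s = 108838.3324 days
years = 108838.3324 / 365.25 = 297.9831 years

297.9831 years


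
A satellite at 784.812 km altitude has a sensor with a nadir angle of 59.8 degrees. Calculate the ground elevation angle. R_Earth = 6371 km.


r = R_E + alt = 7155.8120 km
Law of sines in the satellite / Earth-center / ground-point triangle:
  sin(nadir)/R_E = sin(90 + el)/r  =>  cos(el) = (r/R_E)*sin(nadir)
cos(el) = (7155.8120 / 6371.0000) * sin(59.8 deg) = 0.9707405
el = arccos(0.9707405) = 13.8943 deg
(Earth-central angle = 90 - nadir - el = 16.3057 deg)

13.8943 degrees


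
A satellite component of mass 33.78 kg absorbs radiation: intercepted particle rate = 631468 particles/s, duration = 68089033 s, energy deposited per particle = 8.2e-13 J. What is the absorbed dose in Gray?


Total energy deposited = rate * time * E_per
  = 631468 * 68089033 * 8.2e-13 = 35.2568 J
Dose = E_total / mass = 35.2568 / 33.78
Dose = 1.0437 Gy

1.0437 Gy


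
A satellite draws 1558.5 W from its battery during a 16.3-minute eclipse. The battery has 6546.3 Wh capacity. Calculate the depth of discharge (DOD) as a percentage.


E_used = P * t / 60 = 1558.5 * 16.3 / 60 = 423.3925 Wh
DOD = E_used / E_total * 100 = 423.3925 / 6546.3 * 100
DOD = 6.4677 %

6.4677 %


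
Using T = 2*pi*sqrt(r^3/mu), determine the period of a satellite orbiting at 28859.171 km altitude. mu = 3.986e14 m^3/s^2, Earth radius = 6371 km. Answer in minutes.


r = 35230.1710 km = 3.5230171e+07 m
T = 2*pi*sqrt(r^3/mu) = 2*pi*sqrt(4.3726453e+22 / 3.986e14)
T = 65808.7055 s = 1096.8118 min

1096.8118 minutes


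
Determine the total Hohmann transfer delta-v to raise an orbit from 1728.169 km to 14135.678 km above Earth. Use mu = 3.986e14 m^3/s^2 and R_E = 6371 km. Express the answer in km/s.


r1 = 8099.1690 km = 8.099169e+06 m
r2 = 20506.6780 km = 2.0506678e+07 m
dv1 = sqrt(mu/r1)*(sqrt(2*r2/(r1+r2)) - 1) = 1384.7497 m/s
dv2 = sqrt(mu/r2)*(1 - sqrt(2*r1/(r1+r2))) = 1091.1694 m/s
total dv = |dv1| + |dv2| = 1384.7497 + 1091.1694 = 2475.9191 m/s = 2.4759 km/s

2.4759 km/s


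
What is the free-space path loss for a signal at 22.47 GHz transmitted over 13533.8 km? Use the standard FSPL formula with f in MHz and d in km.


f = 22.47 GHz = 22470.0000 MHz
d = 13533.8 km
FSPL = 32.44 + 20*log10(22470.0000) + 20*log10(13533.8)
FSPL = 32.44 + 87.0321 + 82.6284
FSPL = 202.1005 dB

202.1005 dB


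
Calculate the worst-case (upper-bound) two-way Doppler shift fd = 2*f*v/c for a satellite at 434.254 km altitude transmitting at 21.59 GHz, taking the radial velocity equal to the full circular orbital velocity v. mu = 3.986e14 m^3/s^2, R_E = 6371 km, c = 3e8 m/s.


r = 6.805254e+06 m
v = sqrt(mu/r) = 7653.2602 m/s (worst-case radial velocity)
f = 21.59 GHz = 2.159e+10 Hz
fd = 2*f*v/c = 2*2.159e+10*7653.2602/3.0e+08
fd = 1.1015592e+06 Hz

1.1016e+06 Hz


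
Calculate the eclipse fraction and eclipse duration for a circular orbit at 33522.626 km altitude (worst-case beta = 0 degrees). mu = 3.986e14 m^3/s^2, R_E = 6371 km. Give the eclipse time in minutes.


r = 39893.6260 km
T = 1321.6463 min
Eclipse fraction = arcsin(R_E/r)/pi = arcsin(6371.0000/39893.6260)/pi
= arcsin(0.1596997)/pi = 0.05105259
Eclipse duration = 0.05105259 * 1321.6463 = 67.4735 min

67.4735 minutes


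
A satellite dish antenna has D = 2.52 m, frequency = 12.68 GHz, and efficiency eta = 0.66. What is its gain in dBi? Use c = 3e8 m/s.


lambda = c/f = 3e8 / 1.268e+10 = 0.02365931 m
G = eta*(pi*D/lambda)^2 = 0.66*(pi*2.52/0.02365931)^2
G = 73899.3741 (linear)
G = 10*log10(73899.3741) = 48.6864 dBi

48.6864 dBi


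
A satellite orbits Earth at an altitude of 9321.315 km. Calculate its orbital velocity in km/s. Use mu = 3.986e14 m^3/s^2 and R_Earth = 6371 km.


r = R_E + alt = 6371.0 + 9321.315 = 15692.3150 km = 1.5692315e+07 m
v = sqrt(mu/r) = sqrt(3.986e14 / 1.5692315e+07) = 5039.9374 m/s = 5.0399 km/s

5.0399 km/s


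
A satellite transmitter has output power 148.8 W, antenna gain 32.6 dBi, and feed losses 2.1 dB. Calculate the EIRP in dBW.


Pt = 148.8 W = 21.7260 dBW
EIRP = Pt_dBW + Gt - losses = 21.7260 + 32.6 - 2.1 = 52.2260 dBW

52.2260 dBW


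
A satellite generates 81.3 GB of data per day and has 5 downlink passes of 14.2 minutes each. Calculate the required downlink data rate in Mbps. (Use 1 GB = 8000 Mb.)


total contact time = 5 * 14.2 * 60 = 4260.0000 s
data = 81.3 GB = 650400.0000 Mb
rate = 650400.0000 / 4260.0000 = 152.6761 Mbps

152.6761 Mbps


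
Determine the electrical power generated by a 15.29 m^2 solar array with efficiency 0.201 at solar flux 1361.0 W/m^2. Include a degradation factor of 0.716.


P = area * eta * S * degradation
P = 15.29 * 0.201 * 1361.0 * 0.716
P = 2994.8473 W

2994.8473 W


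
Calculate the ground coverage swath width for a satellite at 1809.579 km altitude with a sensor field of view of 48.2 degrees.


FOV = 48.2 deg = 0.8412487 rad
swath = 2 * alt * tan(FOV/2) = 2 * 1809.579 * tan(0.4206243)
swath = 2 * 1809.579 * 0.4473216
swath = 1618.9276 km

1618.9276 km


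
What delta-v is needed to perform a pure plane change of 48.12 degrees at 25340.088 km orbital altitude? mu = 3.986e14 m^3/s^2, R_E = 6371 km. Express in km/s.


r = 31711.0880 km = 3.1711088e+07 m
V = sqrt(mu/r) = 3545.3823 m/s
di = 48.12 deg = 0.8398524 rad
dV = 2*V*sin(di/2) = 2*3545.3823*sin(0.4199262)
dV = 2890.8557 m/s = 2.8909 km/s

2.8909 km/s


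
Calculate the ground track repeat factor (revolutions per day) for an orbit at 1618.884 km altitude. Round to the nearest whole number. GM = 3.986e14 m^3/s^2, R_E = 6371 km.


r = 7.989884e+06 m
T = 2*pi*sqrt(r^3/mu) = 7107.5829 s = 118.4597 min
revs/day = 1440 / 118.4597 = 12.1560
Rounded: 12 revolutions per day

12 revolutions per day


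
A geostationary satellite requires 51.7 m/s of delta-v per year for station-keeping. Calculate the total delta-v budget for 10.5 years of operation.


dV = rate * years = 51.7 * 10.5
dV = 542.8500 m/s

542.8500 m/s


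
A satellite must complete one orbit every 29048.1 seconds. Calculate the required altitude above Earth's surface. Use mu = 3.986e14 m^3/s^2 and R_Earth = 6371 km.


T = 29048.1 s
r = (mu*T^2/(4*pi^2))^(1/3) = (3.986e14 * 29048.1^2 / (4*pi^2))^(1/3)
r = 2.0423853e+07 m = 20423.8529 km
alt = r - R_E = 20423.8529 - 6371 = 14052.8529 km

14052.8529 km


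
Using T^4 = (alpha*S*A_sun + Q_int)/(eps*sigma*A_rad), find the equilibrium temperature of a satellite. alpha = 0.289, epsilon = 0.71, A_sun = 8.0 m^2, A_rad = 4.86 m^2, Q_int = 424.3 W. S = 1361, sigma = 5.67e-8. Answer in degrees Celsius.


Numerator = alpha*S*A_sun + Q_int = 0.289*1361*8.0 + 424.3 = 3570.9320 W
Denominator = eps*sigma*A_rad = 0.71*5.67e-8*4.86 = 1.9564902e-07 W/K^4
T^4 = 1.8251724e+10 K^4
T = 367.5581 K = 94.4081 C

94.4081 degrees Celsius


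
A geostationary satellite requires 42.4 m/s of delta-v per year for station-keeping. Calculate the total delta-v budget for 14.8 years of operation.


dV = rate * years = 42.4 * 14.8
dV = 627.5200 m/s

627.5200 m/s


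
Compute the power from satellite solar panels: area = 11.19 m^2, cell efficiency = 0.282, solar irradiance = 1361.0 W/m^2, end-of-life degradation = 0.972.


P = area * eta * S * degradation
P = 11.19 * 0.282 * 1361.0 * 0.972
P = 4174.4915 W

4174.4915 W


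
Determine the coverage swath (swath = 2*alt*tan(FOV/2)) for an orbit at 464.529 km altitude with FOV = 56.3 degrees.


FOV = 56.3 deg = 0.9826204 rad
swath = 2 * alt * tan(FOV/2) = 2 * 464.529 * tan(0.4913102)
swath = 2 * 464.529 * 0.5350723
swath = 497.1132 km

497.1132 km


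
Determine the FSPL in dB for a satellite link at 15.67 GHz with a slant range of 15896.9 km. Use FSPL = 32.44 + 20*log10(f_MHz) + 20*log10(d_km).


f = 15.67 GHz = 15670.0000 MHz
d = 15896.9 km
FSPL = 32.44 + 20*log10(15670.0000) + 20*log10(15896.9)
FSPL = 32.44 + 83.9014 + 84.0262
FSPL = 200.3676 dB

200.3676 dB


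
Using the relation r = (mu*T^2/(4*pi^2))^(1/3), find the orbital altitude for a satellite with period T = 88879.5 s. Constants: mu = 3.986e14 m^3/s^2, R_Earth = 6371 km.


T = 88879.5 s
r = (mu*T^2/(4*pi^2))^(1/3) = (3.986e14 * 88879.5^2 / (4*pi^2))^(1/3)
r = 4.3045417e+07 m = 43045.4172 km
alt = r - R_E = 43045.4172 - 6371 = 36674.4172 km

36674.4172 km


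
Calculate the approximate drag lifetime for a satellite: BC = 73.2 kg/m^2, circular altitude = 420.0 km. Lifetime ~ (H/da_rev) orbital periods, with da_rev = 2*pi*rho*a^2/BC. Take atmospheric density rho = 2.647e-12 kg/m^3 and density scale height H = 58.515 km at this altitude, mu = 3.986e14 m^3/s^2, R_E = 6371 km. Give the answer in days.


a = R_E + alt = 6791.0000 km = 6.791e+06 m
da_rev = 2*pi*rho*a^2/BC = 2*pi*2.647e-12*(6.791e+06)^2/73.2 = 10.478285 m per revolution
N = H/da_rev = 58515.0000 m / 10.478285 m = 5584.4064 revolutions
P = 2*pi*sqrt(a^3/mu) = 5569.4437 s
lifetime = N*P = 5584.4064 * 5569.4437 = 3.1102037e+07 s = 359.9773 days

359.9773 days


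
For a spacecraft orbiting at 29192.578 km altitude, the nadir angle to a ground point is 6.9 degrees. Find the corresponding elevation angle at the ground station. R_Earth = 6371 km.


r = R_E + alt = 35563.5780 km
Law of sines in the satellite / Earth-center / ground-point triangle:
  sin(nadir)/R_E = sin(90 + el)/r  =>  cos(el) = (r/R_E)*sin(nadir)
cos(el) = (35563.5780 / 6371.0000) * sin(6.9 deg) = 0.6706162
el = arccos(0.6706162) = 47.8854 deg
(Earth-central angle = 90 - nadir - el = 35.2146 deg)

47.8854 degrees


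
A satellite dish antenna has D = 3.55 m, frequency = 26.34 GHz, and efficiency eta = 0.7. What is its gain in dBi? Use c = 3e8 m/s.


lambda = c/f = 3e8 / 2.634e+10 = 0.01138952 m
G = eta*(pi*D/lambda)^2 = 0.7*(pi*3.55/0.01138952)^2
G = 671186.9801 (linear)
G = 10*log10(671186.9801) = 58.2684 dBi

58.2684 dBi


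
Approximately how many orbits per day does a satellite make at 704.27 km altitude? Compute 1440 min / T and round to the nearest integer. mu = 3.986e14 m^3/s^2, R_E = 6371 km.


r = 7.07527e+06 m
T = 2*pi*sqrt(r^3/mu) = 5922.7820 s = 98.7130 min
revs/day = 1440 / 98.7130 = 14.5877
Rounded: 15 revolutions per day

15 revolutions per day


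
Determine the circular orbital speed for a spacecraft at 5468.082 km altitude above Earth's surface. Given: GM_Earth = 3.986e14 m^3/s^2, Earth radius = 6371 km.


r = R_E + alt = 6371.0 + 5468.082 = 11839.0820 km = 1.1839082e+07 m
v = sqrt(mu/r) = sqrt(3.986e14 / 1.1839082e+07) = 5802.4263 m/s = 5.8024 km/s

5.8024 km/s


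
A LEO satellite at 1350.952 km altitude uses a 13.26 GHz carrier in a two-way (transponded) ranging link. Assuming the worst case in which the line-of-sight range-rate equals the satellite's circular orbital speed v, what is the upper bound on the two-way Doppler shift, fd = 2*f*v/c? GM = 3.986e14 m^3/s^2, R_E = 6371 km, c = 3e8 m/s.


r = 7.721952e+06 m
v = sqrt(mu/r) = 7184.6414 m/s (worst-case radial velocity)
f = 13.26 GHz = 1.326e+10 Hz
fd = 2*f*v/c = 2*1.326e+10*7184.6414/3.0e+08
fd = 635122.3024 Hz

635122.3024 Hz


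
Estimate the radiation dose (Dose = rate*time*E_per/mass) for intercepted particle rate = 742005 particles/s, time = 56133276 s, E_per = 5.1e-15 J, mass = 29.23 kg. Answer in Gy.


Total energy deposited = rate * time * E_per
  = 742005 * 56133276 * 5.1e-15 = 0.212421 J
Dose = E_total / mass = 0.212421 / 29.23
Dose = 0.007267225 Gy

0.0073 Gy


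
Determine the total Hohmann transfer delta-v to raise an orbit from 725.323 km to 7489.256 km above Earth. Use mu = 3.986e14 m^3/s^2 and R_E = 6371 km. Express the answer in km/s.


r1 = 7096.3230 km = 7.096323e+06 m
r2 = 13860.2560 km = 1.3860256e+07 m
dv1 = sqrt(mu/r1)*(sqrt(2*r2/(r1+r2)) - 1) = 1125.0443 m/s
dv2 = sqrt(mu/r2)*(1 - sqrt(2*r1/(r1+r2))) = 949.4849 m/s
total dv = |dv1| + |dv2| = 1125.0443 + 949.4849 = 2074.5292 m/s = 2.0745 km/s

2.0745 km/s


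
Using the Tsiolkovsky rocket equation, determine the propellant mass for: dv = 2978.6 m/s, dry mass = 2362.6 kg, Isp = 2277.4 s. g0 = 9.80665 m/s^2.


ve = Isp * g0 = 2277.4 * 9.80665 = 22333.664710 m/s
mass ratio = exp(dv/ve) = exp(2978.6/22333.664710) = 1.14267062
m_prop = m_dry * (mr - 1) = 2362.6 * (1.14267062 - 1)
m_prop = 337.0736 kg

337.0736 kg


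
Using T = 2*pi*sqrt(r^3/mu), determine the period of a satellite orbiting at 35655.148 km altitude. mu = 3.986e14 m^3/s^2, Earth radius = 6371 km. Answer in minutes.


r = 42026.1480 km = 4.2026148e+07 m
T = 2*pi*sqrt(r^3/mu) = 2*pi*sqrt(7.4226461e+22 / 3.986e14)
T = 85741.4057 s = 1429.0234 min

1429.0234 minutes


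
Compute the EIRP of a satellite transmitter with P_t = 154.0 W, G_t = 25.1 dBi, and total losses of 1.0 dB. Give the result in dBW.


Pt = 154.0 W = 21.8752 dBW
EIRP = Pt_dBW + Gt - losses = 21.8752 + 25.1 - 1.0 = 45.9752 dBW

45.9752 dBW


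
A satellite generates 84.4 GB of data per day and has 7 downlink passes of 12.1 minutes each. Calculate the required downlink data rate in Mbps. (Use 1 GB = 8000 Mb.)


total contact time = 7 * 12.1 * 60 = 5082.0000 s
data = 84.4 GB = 675200.0000 Mb
rate = 675200.0000 / 5082.0000 = 132.8611 Mbps

132.8611 Mbps


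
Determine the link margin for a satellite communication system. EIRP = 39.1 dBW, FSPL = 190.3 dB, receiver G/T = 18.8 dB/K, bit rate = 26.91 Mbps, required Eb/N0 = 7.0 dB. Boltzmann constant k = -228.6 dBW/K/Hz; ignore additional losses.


C/N0 = EIRP - FSPL + G/T - k = 39.1 - 190.3 + 18.8 - (-228.6)
C/N0 = 96.2000 dB-Hz
R_b = 26.91 Mbps = 2.691e+07 bps -> 10*log10(R_b) = 74.2991 dB-Hz
Eb/N0 = C/N0 - 10*log10(R_b) = 96.2000 - 74.2991 = 21.9009 dB
Margin = Eb/N0 - Eb/N0_req = 21.9009 - 7.0 = 14.9009 dB (link closes)

14.9009 dB


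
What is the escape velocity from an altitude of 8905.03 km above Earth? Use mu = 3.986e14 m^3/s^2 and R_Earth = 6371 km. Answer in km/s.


r = 6371.0 + 8905.03 = 15276.0300 km = 1.527603e+07 m
v_esc = sqrt(2*mu/r) = sqrt(2*3.986e14 / 1.527603e+07)
v_esc = 7224.0109 m/s = 7.2240 km/s

7.2240 km/s


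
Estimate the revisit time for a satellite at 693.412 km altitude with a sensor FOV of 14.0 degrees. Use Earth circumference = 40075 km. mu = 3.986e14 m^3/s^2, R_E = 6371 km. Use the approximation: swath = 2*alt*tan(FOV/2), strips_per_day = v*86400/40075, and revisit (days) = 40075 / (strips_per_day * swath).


swath = 2*693.412*tan(0.122173) = 170.2806 km
v = sqrt(mu/r) = 7511.5686 m/s = 7.5116 km/s
strips/day = v*86400/40075 = 7.5116*86400/40075 = 16.1946
coverage/day = strips * swath = 16.1946 * 170.2806 = 2757.6298 km
revisit = 40075 / 2757.6298 = 14.5324 days

14.5324 days


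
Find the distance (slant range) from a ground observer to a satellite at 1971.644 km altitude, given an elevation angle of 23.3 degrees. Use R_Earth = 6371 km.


h = 1971.644 km, el = 23.3 deg
d = -R_E*sin(el) + sqrt((R_E*sin(el))^2 + 2*R_E*h + h^2)
d = -6371.0000*sin(0.4066617) + sqrt((6371.0000*0.3955455)^2 + 2*6371.0000*1971.644 + 1971.644^2)
d = 3426.4551 km

3426.4551 km


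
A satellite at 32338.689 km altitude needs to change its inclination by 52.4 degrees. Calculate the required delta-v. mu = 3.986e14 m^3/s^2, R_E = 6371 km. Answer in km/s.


r = 38709.6890 km = 3.8709689e+07 m
V = sqrt(mu/r) = 3208.9194 m/s
di = 52.4 deg = 0.9145525 rad
dV = 2*V*sin(di/2) = 2*3208.9194*sin(0.4572763)
dV = 2833.5134 m/s = 2.8335 km/s

2.8335 km/s


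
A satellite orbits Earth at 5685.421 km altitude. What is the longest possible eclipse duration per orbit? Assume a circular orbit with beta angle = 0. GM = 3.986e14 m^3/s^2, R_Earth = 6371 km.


r = 12056.4210 km
T = 219.5774 min
Eclipse fraction = arcsin(R_E/r)/pi = arcsin(6371.0000/12056.4210)/pi
= arcsin(0.5284321)/pi = 0.1772199
Eclipse duration = 0.1772199 * 219.5774 = 38.9135 min

38.9135 minutes


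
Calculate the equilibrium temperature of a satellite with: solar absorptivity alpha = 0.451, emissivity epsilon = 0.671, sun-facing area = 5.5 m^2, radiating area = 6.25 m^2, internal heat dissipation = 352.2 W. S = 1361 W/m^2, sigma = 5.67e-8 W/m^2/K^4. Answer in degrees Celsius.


Numerator = alpha*S*A_sun + Q_int = 0.451*1361*5.5 + 352.2 = 3728.1605 W
Denominator = eps*sigma*A_rad = 0.671*5.67e-8*6.25 = 2.3778562e-07 W/K^4
T^4 = 1.5678662e+10 K^4
T = 353.8566 K = 80.7066 C

80.7066 degrees Celsius


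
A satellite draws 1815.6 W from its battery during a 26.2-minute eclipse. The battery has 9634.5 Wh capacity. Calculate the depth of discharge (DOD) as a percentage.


E_used = P * t / 60 = 1815.6 * 26.2 / 60 = 792.8120 Wh
DOD = E_used / E_total * 100 = 792.8120 / 9634.5 * 100
DOD = 8.2289 %

8.2289 %


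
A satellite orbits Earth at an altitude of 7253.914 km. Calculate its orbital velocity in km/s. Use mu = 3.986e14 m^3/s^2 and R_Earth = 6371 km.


r = R_E + alt = 6371.0 + 7253.914 = 13624.9140 km = 1.3624914e+07 m
v = sqrt(mu/r) = sqrt(3.986e14 / 1.3624914e+07) = 5408.8105 m/s = 5.4088 km/s

5.4088 km/s


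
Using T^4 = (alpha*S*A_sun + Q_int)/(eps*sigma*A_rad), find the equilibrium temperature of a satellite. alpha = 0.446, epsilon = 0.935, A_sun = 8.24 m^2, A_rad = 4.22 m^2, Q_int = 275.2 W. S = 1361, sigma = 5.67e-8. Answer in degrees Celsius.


Numerator = alpha*S*A_sun + Q_int = 0.446*1361*8.24 + 275.2 = 5276.9294 W
Denominator = eps*sigma*A_rad = 0.935*5.67e-8*4.22 = 2.2372119e-07 W/K^4
T^4 = 2.3587079e+10 K^4
T = 391.8939 K = 118.7439 C

118.7439 degrees Celsius


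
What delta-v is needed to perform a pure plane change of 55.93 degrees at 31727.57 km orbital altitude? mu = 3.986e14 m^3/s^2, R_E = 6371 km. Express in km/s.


r = 38098.5700 km = 3.809857e+07 m
V = sqrt(mu/r) = 3234.5533 m/s
di = 55.93 deg = 0.9761627 rad
dV = 2*V*sin(di/2) = 2*3234.5533*sin(0.4880813)
dV = 3033.5718 m/s = 3.0336 km/s

3.0336 km/s


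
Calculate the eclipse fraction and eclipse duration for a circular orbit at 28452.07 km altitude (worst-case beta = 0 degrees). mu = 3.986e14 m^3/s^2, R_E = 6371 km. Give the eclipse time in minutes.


r = 34823.0700 km
T = 1077.8555 min
Eclipse fraction = arcsin(R_E/r)/pi = arcsin(6371.0000/34823.0700)/pi
= arcsin(0.1829534)/pi = 0.05856576
Eclipse duration = 0.05856576 * 1077.8555 = 63.1254 min

63.1254 minutes


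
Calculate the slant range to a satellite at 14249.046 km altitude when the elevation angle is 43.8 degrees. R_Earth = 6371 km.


h = 14249.046 km, el = 43.8 deg
d = -R_E*sin(el) + sqrt((R_E*sin(el))^2 + 2*R_E*h + h^2)
d = -6371.0000*sin(0.7644542) + sqrt((6371.0000*0.6921432)^2 + 2*6371.0000*14249.046 + 14249.046^2)
d = 15691.1423 km

15691.1423 km


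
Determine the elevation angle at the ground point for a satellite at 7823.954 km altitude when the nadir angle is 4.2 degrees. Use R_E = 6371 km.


r = R_E + alt = 14194.9540 km
Law of sines in the satellite / Earth-center / ground-point triangle:
  sin(nadir)/R_E = sin(90 + el)/r  =>  cos(el) = (r/R_E)*sin(nadir)
cos(el) = (14194.9540 / 6371.0000) * sin(4.2 deg) = 0.1631789
el = arccos(0.1631789) = 80.6085 deg
(Earth-central angle = 90 - nadir - el = 5.1915 deg)

80.6085 degrees


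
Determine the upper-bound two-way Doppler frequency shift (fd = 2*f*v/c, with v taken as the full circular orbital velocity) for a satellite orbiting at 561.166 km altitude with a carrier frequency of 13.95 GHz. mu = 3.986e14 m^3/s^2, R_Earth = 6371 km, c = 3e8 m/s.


r = 6.932166e+06 m
v = sqrt(mu/r) = 7582.8798 m/s (worst-case radial velocity)
f = 13.95 GHz = 1.395e+10 Hz
fd = 2*f*v/c = 2*1.395e+10*7582.8798/3.0e+08
fd = 705207.8188 Hz

705207.8188 Hz


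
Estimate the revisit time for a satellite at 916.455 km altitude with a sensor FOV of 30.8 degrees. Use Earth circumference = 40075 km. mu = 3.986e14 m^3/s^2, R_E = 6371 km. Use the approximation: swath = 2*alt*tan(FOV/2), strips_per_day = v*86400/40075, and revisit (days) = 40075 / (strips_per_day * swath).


swath = 2*916.455*tan(0.2687807) = 504.8675 km
v = sqrt(mu/r) = 7395.7241 m/s = 7.3957 km/s
strips/day = v*86400/40075 = 7.3957*86400/40075 = 15.9449
coverage/day = strips * swath = 15.9449 * 504.8675 = 8050.0459 km
revisit = 40075 / 8050.0459 = 4.9782 days

4.9782 days


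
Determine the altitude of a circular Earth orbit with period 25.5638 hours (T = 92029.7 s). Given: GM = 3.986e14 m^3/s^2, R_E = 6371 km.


T = 92029.7 s
r = (mu*T^2/(4*pi^2))^(1/3) = (3.986e14 * 92029.7^2 / (4*pi^2))^(1/3)
r = 4.4056622e+07 m = 44056.6215 km
alt = r - R_E = 44056.6215 - 6371 = 37685.6215 km

37685.6215 km


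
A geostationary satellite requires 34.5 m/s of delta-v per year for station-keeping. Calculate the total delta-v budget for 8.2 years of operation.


dV = rate * years = 34.5 * 8.2
dV = 282.9000 m/s

282.9000 m/s


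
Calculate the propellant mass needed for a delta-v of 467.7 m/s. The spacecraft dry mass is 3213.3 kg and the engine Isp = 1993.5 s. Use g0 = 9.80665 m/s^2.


ve = Isp * g0 = 1993.5 * 9.80665 = 19549.556775 m/s
mass ratio = exp(dv/ve) = exp(467.7/19549.556775) = 1.02421229
m_prop = m_dry * (mr - 1) = 3213.3 * (1.02421229 - 1)
m_prop = 77.8013 kg

77.8013 kg


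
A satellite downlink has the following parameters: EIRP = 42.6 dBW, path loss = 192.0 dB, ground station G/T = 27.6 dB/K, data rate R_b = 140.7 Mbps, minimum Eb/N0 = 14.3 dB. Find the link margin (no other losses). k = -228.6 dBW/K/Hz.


C/N0 = EIRP - FSPL + G/T - k = 42.6 - 192.0 + 27.6 - (-228.6)
C/N0 = 106.8000 dB-Hz
R_b = 140.7 Mbps = 1.407e+08 bps -> 10*log10(R_b) = 81.4829 dB-Hz
Eb/N0 = C/N0 - 10*log10(R_b) = 106.8000 - 81.4829 = 25.3171 dB
Margin = Eb/N0 - Eb/N0_req = 25.3171 - 14.3 = 11.0171 dB (link closes)

11.0171 dB


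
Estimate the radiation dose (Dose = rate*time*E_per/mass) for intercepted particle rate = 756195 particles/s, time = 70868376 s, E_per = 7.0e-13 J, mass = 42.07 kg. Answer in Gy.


Total energy deposited = rate * time * E_per
  = 756195 * 70868376 * 7.0e-13 = 37.5132 J
Dose = E_total / mass = 37.5132 / 42.07
Dose = 0.8916857 Gy

0.8917 Gy


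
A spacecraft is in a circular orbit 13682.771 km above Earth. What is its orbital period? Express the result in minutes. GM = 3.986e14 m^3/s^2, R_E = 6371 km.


r = 20053.7710 km = 2.0053771e+07 m
T = 2*pi*sqrt(r^3/mu) = 2*pi*sqrt(8.0646988e+21 / 3.986e14)
T = 28262.1566 s = 471.0359 min

471.0359 minutes


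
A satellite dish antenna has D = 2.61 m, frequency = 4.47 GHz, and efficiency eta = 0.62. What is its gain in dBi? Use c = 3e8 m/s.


lambda = c/f = 3e8 / 4.47e+09 = 0.06711409 m
G = eta*(pi*D/lambda)^2 = 0.62*(pi*2.61/0.06711409)^2
G = 9254.3301 (linear)
G = 10*log10(9254.3301) = 39.6634 dBi

39.6634 dBi


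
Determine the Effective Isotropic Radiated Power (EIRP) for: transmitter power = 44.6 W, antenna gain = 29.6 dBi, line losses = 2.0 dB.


Pt = 44.6 W = 16.4933 dBW
EIRP = Pt_dBW + Gt - losses = 16.4933 + 29.6 - 2.0 = 44.0933 dBW

44.0933 dBW
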